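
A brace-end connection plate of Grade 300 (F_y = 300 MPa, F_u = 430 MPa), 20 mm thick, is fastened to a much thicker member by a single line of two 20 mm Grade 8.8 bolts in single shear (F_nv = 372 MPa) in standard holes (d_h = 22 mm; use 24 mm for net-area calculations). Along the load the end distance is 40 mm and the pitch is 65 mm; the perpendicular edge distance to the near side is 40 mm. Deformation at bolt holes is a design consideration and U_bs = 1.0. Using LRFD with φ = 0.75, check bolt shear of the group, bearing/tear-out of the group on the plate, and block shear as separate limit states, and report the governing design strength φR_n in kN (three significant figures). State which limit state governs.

Bolt shear: A_b = π·20²/4 = 314.2 mm²; R_n = 372 × 314.2 × 2 × 1 / 1000 = 233.7 kN → 0.75 × 233.7 = 175 kN.
Bearing: edge l_c = 29, r_n = 299.3 kN; interior l_c = 43, r_n = 412.8 kN; R_n = 299.3 + 1·412.8 = 712.1 kN → 534 kN.
Block shear: A_gv = 2100, A_nv = 1380, A_nt = 560 mm²; R_n = min(0.6F_uA_nv, 0.6F_yA_gv) + U_bs·F_u·A_nt = 596.8 kN → 448 kN.
Bolt shear governs: 175 kN.

175 kN (bolt shear governs)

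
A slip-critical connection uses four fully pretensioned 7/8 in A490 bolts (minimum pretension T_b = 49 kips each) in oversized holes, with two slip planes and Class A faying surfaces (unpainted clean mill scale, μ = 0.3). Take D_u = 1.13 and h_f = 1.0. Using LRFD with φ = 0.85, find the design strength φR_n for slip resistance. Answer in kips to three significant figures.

113 kips

R_n = μ · D_u · h_f · T_b · n_s · n_b = 0.3 × 1.13 × 1.0 × 49 × 2 × 4 = 132.9 kips.
Design strength φR_n = 0.85 × 132.9 = 113 kips.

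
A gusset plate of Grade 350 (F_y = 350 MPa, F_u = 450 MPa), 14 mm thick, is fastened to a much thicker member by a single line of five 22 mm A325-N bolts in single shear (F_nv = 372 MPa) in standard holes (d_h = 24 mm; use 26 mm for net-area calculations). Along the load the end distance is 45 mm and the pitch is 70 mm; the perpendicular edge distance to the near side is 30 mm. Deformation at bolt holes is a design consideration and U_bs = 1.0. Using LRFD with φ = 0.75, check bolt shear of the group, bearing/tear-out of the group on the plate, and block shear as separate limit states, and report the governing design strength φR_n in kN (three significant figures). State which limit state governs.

530 kN (bolt shear governs)

Bolt shear: A_b = π·22²/4 = 380.1 mm²; R_n = 372 × 380.1 × 5 × 1 / 1000 = 707 kN → 0.75 × 707 = 530 kN.
Bearing: edge l_c = 33, r_n = 249.5 kN; interior l_c = 46, r_n = 332.6 kN; R_n = 249.5 + 4·332.6 = 1580 kN → 1190 kN.
Block shear: A_gv = 4550, A_nv = 2912, A_nt = 238 mm²; R_n = min(0.6F_uA_nv, 0.6F_yA_gv) + U_bs·F_u·A_nt = 893.3 kN → 670 kN.
Bolt shear governs: 530 kN.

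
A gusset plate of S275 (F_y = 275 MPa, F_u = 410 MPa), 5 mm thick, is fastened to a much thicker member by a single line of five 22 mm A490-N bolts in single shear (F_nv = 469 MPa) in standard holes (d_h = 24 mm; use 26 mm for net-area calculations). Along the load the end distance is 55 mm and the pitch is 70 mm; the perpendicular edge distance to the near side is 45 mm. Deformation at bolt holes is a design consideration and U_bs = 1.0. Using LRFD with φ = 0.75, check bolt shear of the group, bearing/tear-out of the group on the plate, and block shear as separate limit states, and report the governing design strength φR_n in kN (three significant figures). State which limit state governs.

Bolt shear: A_b = π·22²/4 = 380.1 mm²; R_n = 469 × 380.1 × 5 × 1 / 1000 = 891.4 kN → 0.75 × 891.4 = 669 kN.
Bearing: edge l_c = 43, r_n = 105.8 kN; interior l_c = 46, r_n = 108.2 kN; R_n = 105.8 + 4·108.2 = 538.7 kN → 404 kN.
Block shear: A_gv = 1675, A_nv = 1090, A_nt = 160 mm²; R_n = min(0.6F_uA_nv, 0.6F_yA_gv) + U_bs·F_u·A_nt = 333.7 kN → 250 kN.
Block shear governs: 250 kN.

250 kN (block shear governs)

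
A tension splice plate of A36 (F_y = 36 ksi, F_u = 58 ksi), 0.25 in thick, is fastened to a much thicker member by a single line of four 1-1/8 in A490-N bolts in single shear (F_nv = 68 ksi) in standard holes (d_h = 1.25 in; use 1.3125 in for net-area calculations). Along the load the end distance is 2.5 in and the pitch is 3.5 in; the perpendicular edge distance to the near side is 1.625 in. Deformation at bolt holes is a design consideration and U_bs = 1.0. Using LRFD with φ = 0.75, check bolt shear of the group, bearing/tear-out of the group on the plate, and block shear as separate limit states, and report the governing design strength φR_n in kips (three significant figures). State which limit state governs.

Bolt shear: A_b = π·1.125²/4 = 0.994 in²; R_n = 68 × 0.994 × 4 × 1 = 270.4 kips → 0.75 × 270.4 = 203 kips.
Bearing: edge l_c = 1.875, r_n = 32.62 kips; interior l_c = 2.25, r_n = 39.15 kips; R_n = 32.62 + 3·39.15 = 150.1 kips → 113 kips.
Block shear: A_gv = 3.25, A_nv = 2.102, A_nt = 0.2422 in²; R_n = min(0.6F_uA_nv, 0.6F_yA_gv) + U_bs·F_u·A_nt = 84.25 kips → 63.2 kips.
Block shear governs: 63.2 kips.

63.2 kips (block shear governs)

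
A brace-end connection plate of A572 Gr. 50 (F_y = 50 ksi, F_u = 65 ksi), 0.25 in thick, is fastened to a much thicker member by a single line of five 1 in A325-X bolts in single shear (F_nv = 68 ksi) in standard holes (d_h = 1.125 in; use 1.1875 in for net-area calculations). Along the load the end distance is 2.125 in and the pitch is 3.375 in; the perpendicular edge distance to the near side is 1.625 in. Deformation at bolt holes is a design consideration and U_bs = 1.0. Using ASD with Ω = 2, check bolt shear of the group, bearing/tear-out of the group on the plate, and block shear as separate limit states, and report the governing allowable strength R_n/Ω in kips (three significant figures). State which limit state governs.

Bolt shear: A_b = π·1²/4 = 0.7854 in²; R_n = 68 × 0.7854 × 5 × 1 = 267 kips → 267 / 2 = 134 kips.
Bearing: edge l_c = 1.562, r_n = 30.47 kips; interior l_c = 2.25, r_n = 39 kips; R_n = 30.47 + 4·39 = 186.5 kips → 93.2 kips.
Block shear: A_gv = 3.906, A_nv = 2.57, A_nt = 0.2578 in²; R_n = min(0.6F_uA_nv, 0.6F_yA_gv) + U_bs·F_u·A_nt = 117 kips → 58.5 kips.
Block shear governs: 58.5 kips.

58.5 kips (block shear governs)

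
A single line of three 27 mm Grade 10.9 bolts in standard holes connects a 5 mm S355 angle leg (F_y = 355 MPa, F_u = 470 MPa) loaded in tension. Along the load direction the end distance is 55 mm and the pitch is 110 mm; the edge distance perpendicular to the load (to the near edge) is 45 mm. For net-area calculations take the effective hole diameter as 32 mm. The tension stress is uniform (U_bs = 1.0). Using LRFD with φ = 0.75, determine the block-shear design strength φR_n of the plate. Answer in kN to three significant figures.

Shear plane L_v = 55 + 2·110 = 275 mm; A_gv = 275 × 5 = 1375 mm².
A_nv = (275 − 2.5·32) × 5 = 975 mm².
A_nt = (45 − 0.5·32) × 5 = 145 mm².
0.6 F_u A_nv = 274.9 kN; 0.6 F_y A_gv = 292.9 kN → shear rupture governs the shear term.
R_n = 274.9 + 1.0 × 470 × 145 / 1000 = 343.1 kN.
Design strength φR_n = 0.75 × 343.1 = 257 kN.

257 kN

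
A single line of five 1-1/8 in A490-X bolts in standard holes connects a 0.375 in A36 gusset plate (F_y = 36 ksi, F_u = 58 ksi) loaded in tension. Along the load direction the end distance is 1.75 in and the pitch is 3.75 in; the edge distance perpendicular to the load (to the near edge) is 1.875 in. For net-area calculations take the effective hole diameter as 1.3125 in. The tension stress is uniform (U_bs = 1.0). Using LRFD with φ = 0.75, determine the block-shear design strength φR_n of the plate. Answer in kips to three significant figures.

122 kips

Shear plane L_v = 1.75 + 4·3.75 = 16.75 in; A_gv = 16.75 × 0.375 = 6.281 in².
A_nv = (16.75 − 4.5·1.3125) × 0.375 = 4.066 in².
A_nt = (1.875 − 0.5·1.3125) × 0.375 = 0.457 in².
0.6 F_u A_nv = 141.5 kips; 0.6 F_y A_gv = 135.7 kips → shear yielding governs the shear term.
R_n = 135.7 + 1.0 × 58 × 0.457 = 162.2 kips.
Design strength φR_n = 0.75 × 162.2 = 122 kips.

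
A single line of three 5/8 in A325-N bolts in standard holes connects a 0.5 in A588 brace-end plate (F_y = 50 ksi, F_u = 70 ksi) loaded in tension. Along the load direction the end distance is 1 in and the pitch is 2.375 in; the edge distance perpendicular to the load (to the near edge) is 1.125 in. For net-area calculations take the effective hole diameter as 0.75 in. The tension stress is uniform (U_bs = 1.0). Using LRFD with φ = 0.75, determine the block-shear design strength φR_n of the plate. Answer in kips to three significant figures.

Shear plane L_v = 1 + 2·2.375 = 5.75 in; A_gv = 5.75 × 0.5 = 2.875 in².
A_nv = (5.75 − 2.5·0.75) × 0.5 = 1.938 in².
A_nt = (1.125 − 0.5·0.75) × 0.5 = 0.375 in².
0.6 F_u A_nv = 81.38 kips; 0.6 F_y A_gv = 86.25 kips → shear rupture governs the shear term.
R_n = 81.38 + 1.0 × 70 × 0.375 = 107.6 kips.
Design strength φR_n = 0.75 × 107.6 = 80.7 kips.

80.7 kips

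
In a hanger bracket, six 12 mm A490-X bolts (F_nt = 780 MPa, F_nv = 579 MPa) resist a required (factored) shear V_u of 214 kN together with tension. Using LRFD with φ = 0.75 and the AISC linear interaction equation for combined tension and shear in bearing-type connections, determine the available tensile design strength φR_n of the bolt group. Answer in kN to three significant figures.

A_b = π·12²/4 = 113.1 mm²; f_rv = 214 × 1000 / (6 × 113.1) = 315.4 MPa.
F'_nt = 1.3 F_nt − (F_nt / φF_nv) f_rv = 1.3·780 − (780/(0.75·579))·315.4 = 447.5 MPa, capped at F_nt → F'_nt = 447.5 MPa.
R_n = F'_nt · A_b · n = 447.5 × 113.1 × 6 / 1000 = 303.7 kN.
Design strength φR_n = 0.75 × 303.7 = 228 kN.

228 kN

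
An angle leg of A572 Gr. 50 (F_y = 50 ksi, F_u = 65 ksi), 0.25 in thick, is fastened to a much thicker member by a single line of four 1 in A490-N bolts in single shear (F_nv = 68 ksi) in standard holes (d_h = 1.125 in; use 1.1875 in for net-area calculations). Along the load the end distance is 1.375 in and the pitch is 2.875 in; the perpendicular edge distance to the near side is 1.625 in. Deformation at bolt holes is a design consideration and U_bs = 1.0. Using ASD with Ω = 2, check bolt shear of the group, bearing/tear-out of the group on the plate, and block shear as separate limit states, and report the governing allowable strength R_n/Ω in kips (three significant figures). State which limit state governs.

36.9 kips (block shear governs)

Bolt shear: A_b = π·1²/4 = 0.7854 in²; R_n = 68 × 0.7854 × 4 × 1 = 213.6 kips → 213.6 / 2 = 107 kips.
Bearing: edge l_c = 0.8125, r_n = 15.84 kips; interior l_c = 1.75, r_n = 34.12 kips; R_n = 15.84 + 3·34.12 = 118.2 kips → 59.1 kips.
Block shear: A_gv = 2.5, A_nv = 1.461, A_nt = 0.2578 in²; R_n = min(0.6F_uA_nv, 0.6F_yA_gv) + U_bs·F_u·A_nt = 73.73 kips → 36.9 kips.
Block shear governs: 36.9 kips.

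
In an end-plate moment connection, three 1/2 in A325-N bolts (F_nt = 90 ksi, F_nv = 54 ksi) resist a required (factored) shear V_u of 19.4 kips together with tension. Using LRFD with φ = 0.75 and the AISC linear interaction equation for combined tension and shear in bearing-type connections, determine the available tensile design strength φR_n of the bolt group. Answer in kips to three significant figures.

A_b = π·0.5²/4 = 0.1963 in²; f_rv = 19.4 / (3 × 0.1963) = 32.93 ksi.
F'_nt = 1.3 F_nt − (F_nt / φF_nv) f_rv = 1.3·90 − (90/(0.75·54))·32.93 = 43.81 ksi, capped at F_nt → F'_nt = 43.81 ksi.
R_n = F'_nt · A_b · n = 43.81 × 0.1963 × 3 = 25.81 kips.
Design strength φR_n = 0.75 × 25.81 = 19.4 kips.

19.4 kips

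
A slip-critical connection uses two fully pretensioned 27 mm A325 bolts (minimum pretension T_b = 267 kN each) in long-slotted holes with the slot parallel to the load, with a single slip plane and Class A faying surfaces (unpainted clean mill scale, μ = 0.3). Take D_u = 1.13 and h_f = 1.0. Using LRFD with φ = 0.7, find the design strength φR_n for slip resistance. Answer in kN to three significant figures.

127 kN

R_n = μ · D_u · h_f · T_b · n_s · n_b = 0.3 × 1.13 × 1.0 × 267 × 1 × 2 = 181 kN.
Design strength φR_n = 0.7 × 181 = 127 kN.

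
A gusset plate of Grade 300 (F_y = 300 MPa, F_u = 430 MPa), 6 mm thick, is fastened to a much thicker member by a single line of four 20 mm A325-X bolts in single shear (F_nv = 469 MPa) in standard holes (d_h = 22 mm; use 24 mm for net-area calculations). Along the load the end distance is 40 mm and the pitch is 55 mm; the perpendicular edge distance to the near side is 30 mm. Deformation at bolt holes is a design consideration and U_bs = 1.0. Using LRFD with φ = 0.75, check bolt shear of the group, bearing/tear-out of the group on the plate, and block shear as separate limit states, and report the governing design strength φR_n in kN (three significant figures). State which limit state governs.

Bolt shear: A_b = π·20²/4 = 314.2 mm²; R_n = 469 × 314.2 × 4 × 1 / 1000 = 589.4 kN → 0.75 × 589.4 = 442 kN.
Bearing: edge l_c = 29, r_n = 89.78 kN; interior l_c = 33, r_n = 102.2 kN; R_n = 89.78 + 3·102.2 = 396.3 kN → 297 kN.
Block shear: A_gv = 1230, A_nv = 726, A_nt = 108 mm²; R_n = min(0.6F_uA_nv, 0.6F_yA_gv) + U_bs·F_u·A_nt = 233.7 kN → 175 kN.
Block shear governs: 175 kN.

175 kN (block shear governs)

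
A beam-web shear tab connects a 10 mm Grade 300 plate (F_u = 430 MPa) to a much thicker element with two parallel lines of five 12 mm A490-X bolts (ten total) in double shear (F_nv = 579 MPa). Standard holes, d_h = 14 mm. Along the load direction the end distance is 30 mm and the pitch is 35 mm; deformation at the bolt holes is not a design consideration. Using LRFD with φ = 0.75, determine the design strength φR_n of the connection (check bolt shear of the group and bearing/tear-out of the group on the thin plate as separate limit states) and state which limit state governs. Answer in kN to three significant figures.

Bolt shear: A_b = π·12²/4 = 113.1 mm²; R_n = 579 × 113.1 × 10 × 2 / 1000 = 1310 kN → 0.75 × 1310 = 982 kN.
Bearing (1.5 l_c t F_u ≤ 3.0 d t F_u): upper limit = 3.0·12·10·430 / 1000 = 154.8 kN.
  Edge l_c = 30 − 14/2 = 23 → r_n = 148.3 kN; interior l_c = 35 − 14 = 21 → r_n = 135.4 kN.
  R_n,bearing = 2·148.3 + 8·135.4 = 1380 kN → 0.75 × 1380 = 1040 kN.
Bolt shear governs: 982 kN.

982 kN (bolt shear governs)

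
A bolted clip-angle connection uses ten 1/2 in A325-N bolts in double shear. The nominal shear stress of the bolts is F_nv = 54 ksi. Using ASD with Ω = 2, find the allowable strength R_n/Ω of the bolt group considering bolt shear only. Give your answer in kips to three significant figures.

A_b = π × 0.5² / 4 = 0.1963 in².
R_n = F_nv · A_b · n · n_s = 54 × 0.1963 × 10 × 2 = 212.1 kips.
Allowable strength R_n/Ω = 212.1 / 2 = 106 kips.

106 kips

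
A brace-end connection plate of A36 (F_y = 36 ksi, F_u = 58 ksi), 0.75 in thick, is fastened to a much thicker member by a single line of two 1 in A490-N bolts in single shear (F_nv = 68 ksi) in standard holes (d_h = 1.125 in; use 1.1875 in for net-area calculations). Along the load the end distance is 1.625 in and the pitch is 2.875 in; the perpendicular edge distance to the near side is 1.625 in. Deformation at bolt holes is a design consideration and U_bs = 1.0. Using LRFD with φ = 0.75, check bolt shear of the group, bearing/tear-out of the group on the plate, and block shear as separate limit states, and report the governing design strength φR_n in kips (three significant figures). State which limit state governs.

Bolt shear: A_b = π·1²/4 = 0.7854 in²; R_n = 68 × 0.7854 × 2 × 1 = 106.8 kips → 0.75 × 106.8 = 80.1 kips.
Bearing: edge l_c = 1.062, r_n = 55.46 kips; interior l_c = 1.75, r_n = 91.35 kips; R_n = 55.46 + 1·91.35 = 146.8 kips → 110 kips.
Block shear: A_gv = 3.375, A_nv = 2.039, A_nt = 0.7734 in²; R_n = min(0.6F_uA_nv, 0.6F_yA_gv) + U_bs·F_u·A_nt = 115.8 kips → 86.9 kips.
Bolt shear governs: 80.1 kips.

80.1 kips (bolt shear governs)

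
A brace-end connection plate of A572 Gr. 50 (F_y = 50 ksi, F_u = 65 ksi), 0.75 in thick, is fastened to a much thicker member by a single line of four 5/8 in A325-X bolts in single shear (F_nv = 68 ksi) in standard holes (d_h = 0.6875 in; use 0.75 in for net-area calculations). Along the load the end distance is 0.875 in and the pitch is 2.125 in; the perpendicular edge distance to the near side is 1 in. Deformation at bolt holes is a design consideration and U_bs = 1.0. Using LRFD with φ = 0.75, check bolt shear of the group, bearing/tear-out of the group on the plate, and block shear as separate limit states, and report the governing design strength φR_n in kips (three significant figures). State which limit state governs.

Bolt shear: A_b = π·0.625²/4 = 0.3068 in²; R_n = 68 × 0.3068 × 4 × 1 = 83.45 kips → 0.75 × 83.45 = 62.6 kips.
Bearing: edge l_c = 0.5312, r_n = 31.08 kips; interior l_c = 1.438, r_n = 73.12 kips; R_n = 31.08 + 3·73.12 = 250.5 kips → 188 kips.
Block shear: A_gv = 5.438, A_nv = 3.469, A_nt = 0.4688 in²; R_n = min(0.6F_uA_nv, 0.6F_yA_gv) + U_bs·F_u·A_nt = 165.8 kips → 124 kips.
Bolt shear governs: 62.6 kips.

62.6 kips (bolt shear governs)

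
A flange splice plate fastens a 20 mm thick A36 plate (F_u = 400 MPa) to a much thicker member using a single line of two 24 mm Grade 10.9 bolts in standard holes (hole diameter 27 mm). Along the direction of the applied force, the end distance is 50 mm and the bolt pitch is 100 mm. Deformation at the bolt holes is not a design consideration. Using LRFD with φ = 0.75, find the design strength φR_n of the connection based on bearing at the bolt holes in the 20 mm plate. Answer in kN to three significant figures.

760 kN

Per bolt r_n = 1.5 l_c t F_u ≤ 3.0 d t F_u; upper limit = 3.0 × 24 × 20 × 400 / 1000 = 576 kN.
Edge bolt: l_c = 50 − 27/2 = 36.5 mm → 1.5 × 36.5 × 20 × 400 / 1000 = 438 → r_n = 438 kN.
Interior bolts: l_c = 100 − 27 = 73 mm → 1.5 × 73 × 20 × 400 / 1000 = 876 → r_n = 576 kN.
R_n = 1 × 438 + 1 × 576 = 1014 kN.
Design strength φR_n = 0.75 × 1014 = 760 kN.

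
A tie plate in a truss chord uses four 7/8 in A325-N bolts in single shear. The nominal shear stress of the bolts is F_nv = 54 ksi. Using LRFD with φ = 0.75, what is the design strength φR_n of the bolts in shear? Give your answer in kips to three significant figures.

97.4 kips

A_b = π × 0.875² / 4 = 0.6013 in².
R_n = F_nv · A_b · n · n_s = 54 × 0.6013 × 4 × 1 = 129.9 kips.
Design strength φR_n = 0.75 × 129.9 = 97.4 kips.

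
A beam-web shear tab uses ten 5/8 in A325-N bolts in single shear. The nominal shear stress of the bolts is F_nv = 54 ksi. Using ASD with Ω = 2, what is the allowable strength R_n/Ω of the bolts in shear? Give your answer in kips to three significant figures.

A_b = π × 0.625² / 4 = 0.3068 in².
R_n = F_nv · A_b · n · n_s = 54 × 0.3068 × 10 × 1 = 165.7 kips.
Allowable strength R_n/Ω = 165.7 / 2 = 82.8 kips.

82.8 kips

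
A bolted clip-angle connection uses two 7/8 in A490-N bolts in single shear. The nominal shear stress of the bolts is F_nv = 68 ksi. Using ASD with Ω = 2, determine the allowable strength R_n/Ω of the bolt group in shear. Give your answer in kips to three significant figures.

A_b = π × 0.875² / 4 = 0.6013 in².
R_n = F_nv · A_b · n · n_s = 68 × 0.6013 × 2 × 1 = 81.78 kips.
Allowable strength R_n/Ω = 81.78 / 2 = 40.9 kips.

40.9 kips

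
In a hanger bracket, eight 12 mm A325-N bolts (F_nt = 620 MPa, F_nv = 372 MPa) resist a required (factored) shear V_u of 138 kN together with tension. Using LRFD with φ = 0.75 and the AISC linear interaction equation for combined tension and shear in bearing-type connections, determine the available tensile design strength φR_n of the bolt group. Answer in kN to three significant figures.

A_b = π·12²/4 = 113.1 mm²; f_rv = 138 × 1000 / (8 × 113.1) = 152.5 MPa.
F'_nt = 1.3 F_nt − (F_nt / φF_nv) f_rv = 1.3·620 − (620/(0.75·372))·152.5 = 467.1 MPa, capped at F_nt → F'_nt = 467.1 MPa.
R_n = F'_nt · A_b · n = 467.1 × 113.1 × 8 / 1000 = 422.6 kN.
Design strength φR_n = 0.75 × 422.6 = 317 kN.

317 kN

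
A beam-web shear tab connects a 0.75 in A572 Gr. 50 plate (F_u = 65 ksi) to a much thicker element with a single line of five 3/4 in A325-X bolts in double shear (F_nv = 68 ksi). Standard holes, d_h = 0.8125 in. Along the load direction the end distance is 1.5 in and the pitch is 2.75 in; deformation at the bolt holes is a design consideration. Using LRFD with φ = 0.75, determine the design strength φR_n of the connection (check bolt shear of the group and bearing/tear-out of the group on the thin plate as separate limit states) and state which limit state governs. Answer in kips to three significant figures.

225 kips (bolt shear governs)

Bolt shear: A_b = π·0.75²/4 = 0.4418 in²; R_n = 68 × 0.4418 × 5 × 2 = 300.4 kips → 0.75 × 300.4 = 225 kips.
Bearing (1.2 l_c t F_u ≤ 2.4 d t F_u): upper limit = 2.4·0.75·0.75·65 = 87.75 kips.
  Edge l_c = 1.5 − 0.8125/2 = 1.094 → r_n = 63.98 kips; interior l_c = 2.75 − 0.8125 = 1.938 → r_n = 87.75 kips.
  R_n,bearing = 1·63.98 + 4·87.75 = 415 kips → 0.75 × 415 = 311 kips.
Bolt shear governs: 225 kips.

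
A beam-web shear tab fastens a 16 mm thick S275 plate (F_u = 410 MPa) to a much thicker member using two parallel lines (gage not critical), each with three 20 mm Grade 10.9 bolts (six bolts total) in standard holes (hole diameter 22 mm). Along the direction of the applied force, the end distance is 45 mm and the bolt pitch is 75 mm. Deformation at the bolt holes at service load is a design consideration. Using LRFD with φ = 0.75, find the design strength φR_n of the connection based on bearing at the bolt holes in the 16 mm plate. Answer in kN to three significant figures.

Per bolt r_n = 1.2 l_c t F_u ≤ 2.4 d t F_u; upper limit = 2.4 × 20 × 16 × 410 / 1000 = 314.9 kN.
Edge bolt: l_c = 45 − 22/2 = 34 mm → 1.2 × 34 × 16 × 410 / 1000 = 267.6 → r_n = 267.6 kN.
Interior bolts: l_c = 75 − 22 = 53 mm → 1.2 × 53 × 16 × 410 / 1000 = 417.2 → r_n = 314.9 kN.
R_n = 2 × 267.6 + 4 × 314.9 = 1795 kN.
Design strength φR_n = 0.75 × 1795 = 1350 kN.

1350 kN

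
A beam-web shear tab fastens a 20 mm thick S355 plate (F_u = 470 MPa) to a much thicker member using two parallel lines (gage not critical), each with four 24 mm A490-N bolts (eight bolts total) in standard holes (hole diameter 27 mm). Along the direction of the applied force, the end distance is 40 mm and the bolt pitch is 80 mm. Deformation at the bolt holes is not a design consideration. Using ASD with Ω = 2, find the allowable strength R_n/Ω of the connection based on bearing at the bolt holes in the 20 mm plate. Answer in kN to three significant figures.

Per bolt r_n = 1.5 l_c t F_u ≤ 3.0 d t F_u; upper limit = 3.0 × 24 × 20 × 470 / 1000 = 676.8 kN.
Edge bolt: l_c = 40 − 27/2 = 26.5 mm → 1.5 × 26.5 × 20 × 470 / 1000 = 373.7 → r_n = 373.7 kN.
Interior bolts: l_c = 80 − 27 = 53 mm → 1.5 × 53 × 20 × 470 / 1000 = 747.3 → r_n = 676.8 kN.
R_n = 2 × 373.7 + 6 × 676.8 = 4808 kN.
Allowable strength R_n/Ω = 4808 / 2 = 2400 kN.

2400 kN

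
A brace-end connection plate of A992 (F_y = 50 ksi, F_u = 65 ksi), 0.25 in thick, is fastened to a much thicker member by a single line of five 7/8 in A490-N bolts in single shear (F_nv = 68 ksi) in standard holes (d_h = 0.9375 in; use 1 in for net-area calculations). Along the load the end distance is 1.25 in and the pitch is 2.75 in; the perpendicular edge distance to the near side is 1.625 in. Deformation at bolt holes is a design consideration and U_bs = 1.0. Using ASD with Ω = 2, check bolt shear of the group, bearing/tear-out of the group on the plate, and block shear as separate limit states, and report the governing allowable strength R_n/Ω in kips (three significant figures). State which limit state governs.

Bolt shear: A_b = π·0.875²/4 = 0.6013 in²; R_n = 68 × 0.6013 × 5 × 1 = 204.4 kips → 204.4 / 2 = 102 kips.
Bearing: edge l_c = 0.7812, r_n = 15.23 kips; interior l_c = 1.812, r_n = 34.12 kips; R_n = 15.23 + 4·34.12 = 151.7 kips → 75.9 kips.
Block shear: A_gv = 3.062, A_nv = 1.938, A_nt = 0.2812 in²; R_n = min(0.6F_uA_nv, 0.6F_yA_gv) + U_bs·F_u·A_nt = 93.84 kips → 46.9 kips.
Block shear governs: 46.9 kips.

46.9 kips (block shear governs)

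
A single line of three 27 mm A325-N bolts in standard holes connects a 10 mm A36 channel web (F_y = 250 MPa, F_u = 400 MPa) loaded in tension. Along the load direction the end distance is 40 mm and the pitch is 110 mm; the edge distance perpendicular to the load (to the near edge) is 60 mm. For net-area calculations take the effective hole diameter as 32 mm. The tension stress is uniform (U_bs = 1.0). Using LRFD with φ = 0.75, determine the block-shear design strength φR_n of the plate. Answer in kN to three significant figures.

424 kN

Shear plane L_v = 40 + 2·110 = 260 mm; A_gv = 260 × 10 = 2600 mm².
A_nv = (260 − 2.5·32) × 10 = 1800 mm².
A_nt = (60 − 0.5·32) × 10 = 440 mm².
0.6 F_u A_nv = 432 kN; 0.6 F_y A_gv = 390 kN → shear yielding governs the shear term.
R_n = 390 + 1.0 × 400 × 440 / 1000 = 566 kN.
Design strength φR_n = 0.75 × 566 = 424 kN.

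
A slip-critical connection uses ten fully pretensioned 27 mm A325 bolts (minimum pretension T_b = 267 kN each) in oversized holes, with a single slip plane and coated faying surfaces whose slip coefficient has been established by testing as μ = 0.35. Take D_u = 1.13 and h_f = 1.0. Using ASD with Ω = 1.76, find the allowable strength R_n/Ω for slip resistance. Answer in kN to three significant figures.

600 kN

R_n = μ · D_u · h_f · T_b · n_s · n_b = 0.35 × 1.13 × 1.0 × 267 × 1 × 10 = 1056 kN.
Allowable strength R_n/Ω = 1056 / 1.76 = 600 kN.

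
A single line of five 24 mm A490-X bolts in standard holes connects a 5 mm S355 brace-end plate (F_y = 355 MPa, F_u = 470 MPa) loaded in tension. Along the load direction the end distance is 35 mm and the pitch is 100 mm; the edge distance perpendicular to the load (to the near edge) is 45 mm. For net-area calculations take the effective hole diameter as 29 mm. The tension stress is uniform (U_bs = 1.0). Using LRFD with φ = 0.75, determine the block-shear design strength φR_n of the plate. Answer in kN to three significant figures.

Shear plane L_v = 35 + 4·100 = 435 mm; A_gv = 435 × 5 = 2175 mm².
A_nv = (435 − 4.5·29) × 5 = 1522 mm².
A_nt = (45 − 0.5·29) × 5 = 152.5 mm².
0.6 F_u A_nv = 429.3 kN; 0.6 F_y A_gv = 463.3 kN → shear rupture governs the shear term.
R_n = 429.3 + 1.0 × 470 × 152.5 / 1000 = 501 kN.
Design strength φR_n = 0.75 × 501 = 376 kN.

376 kN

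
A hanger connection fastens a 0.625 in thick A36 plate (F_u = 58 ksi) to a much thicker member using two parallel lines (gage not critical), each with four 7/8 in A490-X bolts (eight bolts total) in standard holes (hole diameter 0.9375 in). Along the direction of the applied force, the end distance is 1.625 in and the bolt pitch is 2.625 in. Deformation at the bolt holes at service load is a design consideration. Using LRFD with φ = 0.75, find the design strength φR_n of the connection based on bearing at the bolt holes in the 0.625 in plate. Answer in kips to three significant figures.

406 kips

Per bolt r_n = 1.2 l_c t F_u ≤ 2.4 d t F_u; upper limit = 2.4 × 0.875 × 0.625 × 58 = 76.12 kips.
Edge bolt: l_c = 1.625 − 0.9375/2 = 1.156 in → 1.2 × 1.156 × 0.625 × 58 = 50.3 → r_n = 50.3 kips.
Interior bolts: l_c = 2.625 − 0.9375 = 1.688 in → 1.2 × 1.688 × 0.625 × 58 = 73.41 → r_n = 73.41 kips.
R_n = 2 × 50.3 + 6 × 73.41 = 541 kips.
Design strength φR_n = 0.75 × 541 = 406 kips.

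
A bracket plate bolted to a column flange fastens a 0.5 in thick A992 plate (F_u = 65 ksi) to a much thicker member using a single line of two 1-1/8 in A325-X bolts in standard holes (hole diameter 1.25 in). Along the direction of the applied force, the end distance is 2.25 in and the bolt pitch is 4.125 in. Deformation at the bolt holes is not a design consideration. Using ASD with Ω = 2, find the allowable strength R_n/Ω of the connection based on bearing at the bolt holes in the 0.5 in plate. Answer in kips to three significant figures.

Per bolt r_n = 1.5 l_c t F_u ≤ 3.0 d t F_u; upper limit = 3.0 × 1.125 × 0.5 × 65 = 109.7 kips.
Edge bolt: l_c = 2.25 − 1.25/2 = 1.625 in → 1.5 × 1.625 × 0.5 × 65 = 79.22 → r_n = 79.22 kips.
Interior bolts: l_c = 4.125 − 1.25 = 2.875 in → 1.5 × 2.875 × 0.5 × 65 = 140.2 → r_n = 109.7 kips.
R_n = 1 × 79.22 + 1 × 109.7 = 188.9 kips.
Allowable strength R_n/Ω = 188.9 / 2 = 94.5 kips.

94.5 kips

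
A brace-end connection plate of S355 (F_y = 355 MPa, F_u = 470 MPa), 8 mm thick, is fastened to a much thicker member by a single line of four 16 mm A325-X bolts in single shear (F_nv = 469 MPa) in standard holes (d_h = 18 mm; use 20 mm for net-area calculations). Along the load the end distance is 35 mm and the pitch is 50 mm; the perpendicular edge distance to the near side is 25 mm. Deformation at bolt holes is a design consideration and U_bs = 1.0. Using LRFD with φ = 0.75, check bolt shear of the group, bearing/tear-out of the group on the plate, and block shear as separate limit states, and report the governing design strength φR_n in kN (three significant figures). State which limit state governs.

237 kN (block shear governs)

Bolt shear: A_b = π·16²/4 = 201.1 mm²; R_n = 469 × 201.1 × 4 × 1 / 1000 = 377.2 kN → 0.75 × 377.2 = 283 kN.
Bearing: edge l_c = 26, r_n = 117.3 kN; interior l_c = 32, r_n = 144.4 kN; R_n = 117.3 + 3·144.4 = 550.5 kN → 413 kN.
Block shear: A_gv = 1480, A_nv = 920, A_nt = 120 mm²; R_n = min(0.6F_uA_nv, 0.6F_yA_gv) + U_bs·F_u·A_nt = 315.8 kN → 237 kN.
Block shear governs: 237 kN.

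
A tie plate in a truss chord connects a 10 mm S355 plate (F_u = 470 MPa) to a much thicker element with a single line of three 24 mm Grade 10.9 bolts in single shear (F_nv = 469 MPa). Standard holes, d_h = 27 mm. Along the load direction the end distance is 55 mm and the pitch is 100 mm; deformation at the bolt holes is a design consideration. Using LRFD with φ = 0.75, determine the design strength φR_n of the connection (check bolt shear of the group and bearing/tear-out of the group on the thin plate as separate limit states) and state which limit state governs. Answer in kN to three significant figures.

477 kN (bolt shear governs)

Bolt shear: A_b = π·24²/4 = 452.4 mm²; R_n = 469 × 452.4 × 3 × 1 / 1000 = 636.5 kN → 0.75 × 636.5 = 477 kN.
Bearing (1.2 l_c t F_u ≤ 2.4 d t F_u): upper limit = 2.4·24·10·470 / 1000 = 270.7 kN.
  Edge l_c = 55 − 27/2 = 41.5 → r_n = 234.1 kN; interior l_c = 100 − 27 = 73 → r_n = 270.7 kN.
  R_n,bearing = 1·234.1 + 2·270.7 = 775.5 kN → 0.75 × 775.5 = 582 kN.
Bolt shear governs: 477 kN.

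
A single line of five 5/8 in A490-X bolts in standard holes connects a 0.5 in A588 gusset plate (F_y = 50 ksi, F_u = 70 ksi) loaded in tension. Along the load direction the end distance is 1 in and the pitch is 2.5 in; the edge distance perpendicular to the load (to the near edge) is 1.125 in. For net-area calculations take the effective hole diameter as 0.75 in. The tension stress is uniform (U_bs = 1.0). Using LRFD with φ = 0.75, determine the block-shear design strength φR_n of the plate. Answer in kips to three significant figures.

140 kips

Shear plane L_v = 1 + 4·2.5 = 11 in; A_gv = 11 × 0.5 = 5.5 in².
A_nv = (11 − 4.5·0.75) × 0.5 = 3.812 in².
A_nt = (1.125 − 0.5·0.75) × 0.5 = 0.375 in².
0.6 F_u A_nv = 160.1 kips; 0.6 F_y A_gv = 165 kips → shear rupture governs the shear term.
R_n = 160.1 + 1.0 × 70 × 0.375 = 186.4 kips.
Design strength φR_n = 0.75 × 186.4 = 140 kips.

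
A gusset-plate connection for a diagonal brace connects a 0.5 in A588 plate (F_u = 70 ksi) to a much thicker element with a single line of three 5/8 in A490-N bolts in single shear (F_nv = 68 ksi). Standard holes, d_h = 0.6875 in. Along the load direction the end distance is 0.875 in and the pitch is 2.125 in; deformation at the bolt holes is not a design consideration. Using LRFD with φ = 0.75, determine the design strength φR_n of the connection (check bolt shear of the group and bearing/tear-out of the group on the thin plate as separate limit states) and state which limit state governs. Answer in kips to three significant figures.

Bolt shear: A_b = π·0.625²/4 = 0.3068 in²; R_n = 68 × 0.3068 × 3 × 1 = 62.59 kips → 0.75 × 62.59 = 46.9 kips.
Bearing (1.5 l_c t F_u ≤ 3.0 d t F_u): upper limit = 3.0·0.625·0.5·70 = 65.62 kips.
  Edge l_c = 0.875 − 0.6875/2 = 0.5312 → r_n = 27.89 kips; interior l_c = 2.125 − 0.6875 = 1.438 → r_n = 65.62 kips.
  R_n,bearing = 1·27.89 + 2·65.62 = 159.1 kips → 0.75 × 159.1 = 119 kips.
Bolt shear governs: 46.9 kips.

46.9 kips (bolt shear governs)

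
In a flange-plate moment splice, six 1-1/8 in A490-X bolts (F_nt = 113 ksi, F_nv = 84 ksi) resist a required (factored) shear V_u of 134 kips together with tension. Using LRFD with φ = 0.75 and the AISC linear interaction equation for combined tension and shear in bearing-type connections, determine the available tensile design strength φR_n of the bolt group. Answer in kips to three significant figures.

A_b = π·1.125²/4 = 0.994 in²; f_rv = 134 / (6 × 0.994) = 22.47 ksi.
F'_nt = 1.3 F_nt − (F_nt / φF_nv) f_rv = 1.3·113 − (113/(0.75·84))·22.47 = 106.6 ksi, capped at F_nt → F'_nt = 106.6 ksi.
R_n = F'_nt · A_b · n = 106.6 × 0.994 × 6 = 635.8 kips.
Design strength φR_n = 0.75 × 635.8 = 477 kips.

477 kips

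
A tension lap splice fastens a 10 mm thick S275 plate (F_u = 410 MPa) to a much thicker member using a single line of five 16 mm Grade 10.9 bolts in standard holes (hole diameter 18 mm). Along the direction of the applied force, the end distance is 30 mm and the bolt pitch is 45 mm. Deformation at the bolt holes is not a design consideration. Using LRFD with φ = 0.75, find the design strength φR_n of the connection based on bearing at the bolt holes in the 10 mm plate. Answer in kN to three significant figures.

Per bolt r_n = 1.5 l_c t F_u ≤ 3.0 d t F_u; upper limit = 3.0 × 16 × 10 × 410 / 1000 = 196.8 kN.
Edge bolt: l_c = 30 − 18/2 = 21 mm → 1.5 × 21 × 10 × 410 / 1000 = 129.2 → r_n = 129.2 kN.
Interior bolts: l_c = 45 − 18 = 27 mm → 1.5 × 27 × 10 × 410 / 1000 = 166.1 → r_n = 166.1 kN.
R_n = 1 × 129.2 + 4 × 166.1 = 793.4 kN.
Design strength φR_n = 0.75 × 793.4 = 595 kN.

595 kN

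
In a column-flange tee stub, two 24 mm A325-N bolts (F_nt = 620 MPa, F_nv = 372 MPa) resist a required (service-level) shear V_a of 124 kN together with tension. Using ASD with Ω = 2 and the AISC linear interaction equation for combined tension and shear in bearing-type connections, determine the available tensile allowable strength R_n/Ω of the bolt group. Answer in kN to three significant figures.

158 kN

A_b = π·24²/4 = 452.4 mm²; f_rv = 124 × 1000 / (2 × 452.4) = 137.1 MPa.
F'_nt = 1.3 F_nt − (Ω F_nt / F_nv) f_rv = 1.3·620 − (2·620/372)·137.1 = 349.2 MPa, capped at F_nt → F'_nt = 349.2 MPa.
R_n = F'_nt · A_b · n = 349.2 × 452.4 × 2 / 1000 = 315.9 kN.
Allowable strength R_n/Ω = 315.9 / 2 = 158 kN.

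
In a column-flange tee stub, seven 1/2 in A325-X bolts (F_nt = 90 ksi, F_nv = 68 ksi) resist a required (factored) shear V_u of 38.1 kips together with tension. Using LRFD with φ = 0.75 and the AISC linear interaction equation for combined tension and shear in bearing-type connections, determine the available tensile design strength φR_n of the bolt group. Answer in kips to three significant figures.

70.2 kips

A_b = π·0.5²/4 = 0.1963 in²; f_rv = 38.1 / (7 × 0.1963) = 27.72 ksi.
F'_nt = 1.3 F_nt − (F_nt / φF_nv) f_rv = 1.3·90 − (90/(0.75·68))·27.72 = 68.08 ksi, capped at F_nt → F'_nt = 68.08 ksi.
R_n = F'_nt · A_b · n = 68.08 × 0.1963 × 7 = 93.57 kips.
Design strength φR_n = 0.75 × 93.57 = 70.2 kips.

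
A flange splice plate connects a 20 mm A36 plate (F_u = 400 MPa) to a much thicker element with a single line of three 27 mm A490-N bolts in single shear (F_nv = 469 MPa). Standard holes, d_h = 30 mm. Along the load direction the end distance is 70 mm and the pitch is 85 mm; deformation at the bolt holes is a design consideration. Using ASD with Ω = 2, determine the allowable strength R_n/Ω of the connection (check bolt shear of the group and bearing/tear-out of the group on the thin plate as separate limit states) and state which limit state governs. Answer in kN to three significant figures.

Bolt shear: A_b = π·27²/4 = 572.6 mm²; R_n = 469 × 572.6 × 3 × 1 / 1000 = 805.6 kN → 805.6 / 2 = 403 kN.
Bearing (1.2 l_c t F_u ≤ 2.4 d t F_u): upper limit = 2.4·27·20·400 / 1000 = 518.4 kN.
  Edge l_c = 70 − 30/2 = 55 → r_n = 518.4 kN; interior l_c = 85 − 30 = 55 → r_n = 518.4 kN.
  R_n,bearing = 1·518.4 + 2·518.4 = 1555 kN → 1555 / 2 = 778 kN.
Bolt shear governs: 403 kN.

403 kN (bolt shear governs)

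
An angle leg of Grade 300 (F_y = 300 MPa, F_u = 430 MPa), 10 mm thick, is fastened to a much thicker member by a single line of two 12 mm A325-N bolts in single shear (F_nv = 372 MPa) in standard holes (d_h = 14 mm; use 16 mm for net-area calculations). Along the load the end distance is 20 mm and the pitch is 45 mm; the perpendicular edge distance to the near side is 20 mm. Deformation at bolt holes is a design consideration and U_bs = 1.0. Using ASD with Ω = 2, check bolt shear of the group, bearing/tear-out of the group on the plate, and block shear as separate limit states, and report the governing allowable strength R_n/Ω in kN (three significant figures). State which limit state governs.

Bolt shear: A_b = π·12²/4 = 113.1 mm²; R_n = 372 × 113.1 × 2 × 1 / 1000 = 84.14 kN → 84.14 / 2 = 42.1 kN.
Bearing: edge l_c = 13, r_n = 67.08 kN; interior l_c = 31, r_n = 123.8 kN; R_n = 67.08 + 1·123.8 = 190.9 kN → 95.5 kN.
Block shear: A_gv = 650, A_nv = 410, A_nt = 120 mm²; R_n = min(0.6F_uA_nv, 0.6F_yA_gv) + U_bs·F_u·A_nt = 157.4 kN → 78.7 kN.
Bolt shear governs: 42.1 kN.

42.1 kN (bolt shear governs)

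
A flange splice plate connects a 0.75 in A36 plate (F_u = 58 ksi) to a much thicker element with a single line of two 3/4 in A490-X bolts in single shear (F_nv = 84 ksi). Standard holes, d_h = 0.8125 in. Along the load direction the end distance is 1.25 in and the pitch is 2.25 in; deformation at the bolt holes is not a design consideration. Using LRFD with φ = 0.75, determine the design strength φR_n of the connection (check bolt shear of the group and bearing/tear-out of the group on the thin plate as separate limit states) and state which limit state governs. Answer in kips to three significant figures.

55.7 kips (bolt shear governs)

Bolt shear: A_b = π·0.75²/4 = 0.4418 in²; R_n = 84 × 0.4418 × 2 × 1 = 74.22 kips → 0.75 × 74.22 = 55.7 kips.
Bearing (1.5 l_c t F_u ≤ 3.0 d t F_u): upper limit = 3.0·0.75·0.75·58 = 97.88 kips.
  Edge l_c = 1.25 − 0.8125/2 = 0.8438 → r_n = 55.05 kips; interior l_c = 2.25 − 0.8125 = 1.438 → r_n = 93.8 kips.
  R_n,bearing = 1·55.05 + 1·93.8 = 148.9 kips → 0.75 × 148.9 = 112 kips.
Bolt shear governs: 55.7 kips.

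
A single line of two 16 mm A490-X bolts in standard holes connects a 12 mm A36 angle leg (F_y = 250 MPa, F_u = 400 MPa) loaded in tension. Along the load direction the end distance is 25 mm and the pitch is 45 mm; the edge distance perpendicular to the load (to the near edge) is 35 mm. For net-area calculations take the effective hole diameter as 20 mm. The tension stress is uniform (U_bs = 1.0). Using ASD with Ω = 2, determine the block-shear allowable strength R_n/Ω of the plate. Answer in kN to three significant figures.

Shear plane L_v = 25 + 1·45 = 70 mm; A_gv = 70 × 12 = 840 mm².
A_nv = (70 − 1.5·20) × 12 = 480 mm².
A_nt = (35 − 0.5·20) × 12 = 300 mm².
0.6 F_u A_nv = 115.2 kN; 0.6 F_y A_gv = 126 kN → shear rupture governs the shear term.
R_n = 115.2 + 1.0 × 400 × 300 / 1000 = 235.2 kN.
Allowable strength R_n/Ω = 235.2 / 2 = 118 kN.

118 kN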